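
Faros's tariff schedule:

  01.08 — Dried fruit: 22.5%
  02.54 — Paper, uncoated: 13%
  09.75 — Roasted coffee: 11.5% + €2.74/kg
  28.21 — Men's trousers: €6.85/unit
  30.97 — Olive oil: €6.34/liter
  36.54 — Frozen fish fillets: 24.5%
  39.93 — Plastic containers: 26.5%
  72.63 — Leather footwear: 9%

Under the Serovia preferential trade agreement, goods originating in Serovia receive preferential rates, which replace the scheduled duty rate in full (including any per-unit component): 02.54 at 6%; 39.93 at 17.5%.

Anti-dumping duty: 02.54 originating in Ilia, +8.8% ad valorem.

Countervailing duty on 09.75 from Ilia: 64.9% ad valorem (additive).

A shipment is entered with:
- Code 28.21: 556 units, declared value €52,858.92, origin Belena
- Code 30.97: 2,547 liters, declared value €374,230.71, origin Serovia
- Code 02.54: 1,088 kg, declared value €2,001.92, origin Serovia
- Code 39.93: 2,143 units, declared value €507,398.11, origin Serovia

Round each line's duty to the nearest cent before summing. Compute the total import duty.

Line 1 (28.21, Belena, 556 units, €52,858.92):
Base rate for 28.21 is €6.85/unit.
Duty = 556 × €6.85 = €3,808.60.
Line 2 (30.97, Serovia, 2,547 liters, €374,230.71):
Base rate for 30.97 is €6.34/liter.
Origin Serovia is the FTA partner but 30.97 is not on the preference list; base rate stands.
Duty = 2,547 × €6.34 = €16,147.98.
Line 3 (02.54, Serovia, 1,088 kg, €2,001.92):
Base rate for 02.54 is 13%.
Origin Serovia qualifies under the Faros–Serovia agreement and 02.54 is covered: preferential rate 6% applies instead.
The additional-duty order on 02.54 targets Ilia, not Serovia; it does not apply.
Duty = €2,001.92 × 6% = €120.12.
Line 4 (39.93, Serovia, 2,143 units, €507,398.11):
Base rate for 39.93 is 26.5%.
Origin Serovia qualifies under the Faros–Serovia agreement and 39.93 is covered: preferential rate 17.5% applies instead.
Duty = €507,398.11 × 17.5% = €88,794.67.
Total = €3,808.60 + €16,147.98 + €120.12 + €88,794.67 = €108,871.37.

€108,871.37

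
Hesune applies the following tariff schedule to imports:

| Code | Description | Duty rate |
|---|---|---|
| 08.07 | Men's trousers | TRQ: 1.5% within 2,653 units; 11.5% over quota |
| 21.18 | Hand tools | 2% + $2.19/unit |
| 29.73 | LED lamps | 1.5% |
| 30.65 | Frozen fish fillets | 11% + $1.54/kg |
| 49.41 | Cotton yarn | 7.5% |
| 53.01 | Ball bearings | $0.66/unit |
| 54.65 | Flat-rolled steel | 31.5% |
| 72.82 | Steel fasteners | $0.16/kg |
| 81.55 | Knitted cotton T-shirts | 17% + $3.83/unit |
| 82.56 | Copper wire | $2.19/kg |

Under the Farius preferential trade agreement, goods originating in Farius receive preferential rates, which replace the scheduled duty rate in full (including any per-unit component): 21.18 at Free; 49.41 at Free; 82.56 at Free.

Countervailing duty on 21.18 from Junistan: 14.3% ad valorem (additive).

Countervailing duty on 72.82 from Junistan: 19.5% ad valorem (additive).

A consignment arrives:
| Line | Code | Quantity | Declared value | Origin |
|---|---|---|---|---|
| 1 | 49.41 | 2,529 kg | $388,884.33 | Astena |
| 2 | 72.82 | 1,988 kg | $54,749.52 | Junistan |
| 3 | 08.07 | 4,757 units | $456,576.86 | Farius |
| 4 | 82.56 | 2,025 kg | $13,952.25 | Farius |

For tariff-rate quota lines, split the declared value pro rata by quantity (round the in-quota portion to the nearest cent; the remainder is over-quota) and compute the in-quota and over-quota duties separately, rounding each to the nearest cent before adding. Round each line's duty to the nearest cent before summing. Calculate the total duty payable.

Line 1 (49.41, Astena, 2,529 kg, $388,884.33):
Base rate for 49.41 is 7.5%.
49.41 has an FTA preferential rate, but origin Astena is not Farius; base rate stands.
Duty = $388,884.33 × 7.5% = $29,166.32.
Line 2 (72.82, Junistan, 1,988 kg, $54,749.52):
Base rate for 72.82 is $0.16/kg.
Additional duty on 72.82 from Junistan: +19.5% ad valorem. Applied ad valorem rate = 19.5%.
Duty = $54,749.52 × 19.5% + 1,988 × $0.16 = $10,994.24.
Line 3 (08.07, Farius, 4,757 units, $456,576.86):
Code 08.07 is under a tariff-rate quota (threshold 2,653 units). In-quota: 2,653 units at 1.5%; over-quota: 2,104 units at 11.5%.
Pro-rata value split: in-quota = $456,576.86 × 2,653/4,757 = $254,634.94; over-quota = $456,576.86 − $254,634.94 = $201,941.92.
In-quota duty = $254,634.94 × 1.5% = $3,819.52. Over-quota duty = $201,941.92 × 11.5% = $23,223.32.
Line duty = $3,819.52 + $23,223.32 = $27,042.84.
Line 4 (82.56, Farius, 2,025 kg, $13,952.25):
Base rate for 82.56 is $2.19/kg.
Origin Farius qualifies under the Hesune–Farius agreement and 82.56 is covered: preferential rate Free applies instead.
Duty = $13,952.25 × 0% = $0.00.
Total = $29,166.32 + $10,994.24 + $27,042.84 + $0.00 = $67,203.40.

$67,203.40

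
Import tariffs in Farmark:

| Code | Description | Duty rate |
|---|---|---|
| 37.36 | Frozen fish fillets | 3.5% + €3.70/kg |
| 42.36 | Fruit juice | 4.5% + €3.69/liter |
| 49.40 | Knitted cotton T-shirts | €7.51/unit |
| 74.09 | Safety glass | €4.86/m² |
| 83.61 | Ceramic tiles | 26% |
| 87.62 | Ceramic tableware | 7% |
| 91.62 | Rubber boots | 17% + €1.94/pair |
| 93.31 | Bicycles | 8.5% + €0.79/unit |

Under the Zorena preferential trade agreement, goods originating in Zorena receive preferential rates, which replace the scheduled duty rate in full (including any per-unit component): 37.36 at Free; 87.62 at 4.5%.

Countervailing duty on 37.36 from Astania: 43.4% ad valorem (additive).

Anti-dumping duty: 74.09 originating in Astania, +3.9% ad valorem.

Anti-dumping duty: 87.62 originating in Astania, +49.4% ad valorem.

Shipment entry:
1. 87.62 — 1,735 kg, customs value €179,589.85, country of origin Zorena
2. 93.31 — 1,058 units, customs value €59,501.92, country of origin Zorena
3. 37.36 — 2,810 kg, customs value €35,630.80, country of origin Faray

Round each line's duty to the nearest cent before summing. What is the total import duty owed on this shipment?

€25,619.10

Line 1 (87.62, Zorena, 1,735 kg, €179,589.85):
Base rate for 87.62 is 7%.
Origin Zorena qualifies under the Farmark–Zorena agreement and 87.62 is covered: preferential rate 4.5% applies instead.
The additional-duty order on 87.62 targets Astania, not Zorena; it does not apply.
Duty = €179,589.85 × 4.5% = €8,081.54.
Line 2 (93.31, Zorena, 1,058 units, €59,501.92):
Base rate for 93.31 is 8.5% + €0.79/unit.
Origin Zorena is the FTA partner but 93.31 is not on the preference list; base rate stands.
Duty = €59,501.92 × 8.5% + 1,058 × €0.79 = €5,893.48.
Line 3 (37.36, Faray, 2,810 kg, €35,630.80):
Base rate for 37.36 is 3.5% + €3.70/kg.
37.36 has an FTA preferential rate, but origin Faray is not Zorena; base rate stands.
The additional-duty order on 37.36 targets Astania, not Faray; it does not apply.
Duty = €35,630.80 × 3.5% + 2,810 × €3.70 = €11,644.08.
Total = €8,081.54 + €5,893.48 + €11,644.08 = €25,619.10.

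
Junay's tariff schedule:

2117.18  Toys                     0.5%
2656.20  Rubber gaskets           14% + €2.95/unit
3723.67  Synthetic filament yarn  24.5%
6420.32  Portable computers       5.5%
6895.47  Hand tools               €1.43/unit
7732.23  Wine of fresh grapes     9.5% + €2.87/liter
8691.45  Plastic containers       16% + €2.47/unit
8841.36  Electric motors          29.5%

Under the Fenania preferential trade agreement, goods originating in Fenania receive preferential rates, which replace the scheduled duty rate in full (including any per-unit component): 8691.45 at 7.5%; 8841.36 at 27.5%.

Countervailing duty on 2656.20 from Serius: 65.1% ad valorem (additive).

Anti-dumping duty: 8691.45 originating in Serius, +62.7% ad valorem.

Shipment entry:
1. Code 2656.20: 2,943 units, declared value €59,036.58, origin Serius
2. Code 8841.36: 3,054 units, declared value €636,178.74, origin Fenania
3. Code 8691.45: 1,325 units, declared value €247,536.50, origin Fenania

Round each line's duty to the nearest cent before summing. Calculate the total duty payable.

Line 1 (2656.20, Serius, 2,943 units, €59,036.58):
Base rate for 2656.20 is 14% + €2.95/unit.
Additional duty on 2656.20 from Serius: +65.1%. Applied ad valorem rate: 14% + 65.1% = 79.1%.
Duty = €59,036.58 × 79.1% + 2,943 × €2.95 = €55,379.78.
Line 2 (8841.36, Fenania, 3,054 units, €636,178.74):
Base rate for 8841.36 is 29.5%.
Origin Fenania qualifies under the Junay–Fenania agreement and 8841.36 is covered: preferential rate 27.5% applies instead.
Duty = €636,178.74 × 27.5% = €174,949.15.
Line 3 (8691.45, Fenania, 1,325 units, €247,536.50):
Base rate for 8691.45 is 16% + €2.47/unit.
Origin Fenania qualifies under the Junay–Fenania agreement and 8691.45 is covered: preferential rate 7.5% applies instead.
The additional-duty order on 8691.45 targets Serius, not Fenania; it does not apply.
Duty = €247,536.50 × 7.5% = €18,565.24.
Total = €55,379.78 + €174,949.15 + €18,565.24 = €248,894.17.

€248,894.17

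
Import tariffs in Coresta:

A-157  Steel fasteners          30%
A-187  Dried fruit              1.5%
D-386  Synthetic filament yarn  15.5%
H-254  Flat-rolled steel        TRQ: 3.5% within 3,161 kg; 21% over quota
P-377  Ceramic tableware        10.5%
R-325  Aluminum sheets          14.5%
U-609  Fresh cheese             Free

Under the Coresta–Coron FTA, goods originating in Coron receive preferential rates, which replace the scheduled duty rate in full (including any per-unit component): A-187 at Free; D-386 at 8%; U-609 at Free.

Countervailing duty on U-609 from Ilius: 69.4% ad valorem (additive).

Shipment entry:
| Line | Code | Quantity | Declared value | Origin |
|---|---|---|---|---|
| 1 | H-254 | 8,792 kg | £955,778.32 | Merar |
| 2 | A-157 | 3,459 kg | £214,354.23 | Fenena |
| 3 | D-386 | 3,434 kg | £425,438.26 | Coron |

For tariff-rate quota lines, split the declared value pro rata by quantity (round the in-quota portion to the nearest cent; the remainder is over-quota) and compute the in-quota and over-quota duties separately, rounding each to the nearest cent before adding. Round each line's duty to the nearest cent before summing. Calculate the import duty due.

Line 1 (H-254, Merar, 8,792 kg, £955,778.32):
Code H-254 is under a tariff-rate quota (threshold 3,161 kg). In-quota: 3,161 kg at 3.5%; over-quota: 5,631 kg at 21%.
Pro-rata value split: in-quota = £955,778.32 × 3,161/8,792 = £343,632.31; over-quota = £955,778.32 − £343,632.31 = £612,146.01.
In-quota duty = £343,632.31 × 3.5% = £12,027.13. Over-quota duty = £612,146.01 × 21% = £128,550.66.
Line duty = £12,027.13 + £128,550.66 = £140,577.79.
Line 2 (A-157, Fenena, 3,459 kg, £214,354.23):
Base rate for A-157 is 30%.
Duty = £214,354.23 × 30% = £64,306.27.
Line 3 (D-386, Coron, 3,434 kg, £425,438.26):
Base rate for D-386 is 15.5%.
Origin Coron qualifies under the Coresta–Coron agreement and D-386 is covered: preferential rate 8% applies instead.
Duty = £425,438.26 × 8% = £34,035.06.
Total = £140,577.79 + £64,306.27 + £34,035.06 = £238,919.12.

£238,919.12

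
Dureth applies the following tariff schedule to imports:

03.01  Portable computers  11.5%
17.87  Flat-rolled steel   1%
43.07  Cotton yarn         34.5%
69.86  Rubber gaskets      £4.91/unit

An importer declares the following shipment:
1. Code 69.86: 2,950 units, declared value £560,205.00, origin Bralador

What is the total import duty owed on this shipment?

Line 1 (69.86, Bralador, 2,950 units, £560,205.00):
Base rate for 69.86 is £4.91/unit.
Duty = 2,950 × £4.91 = £14,484.50.

£14,484.50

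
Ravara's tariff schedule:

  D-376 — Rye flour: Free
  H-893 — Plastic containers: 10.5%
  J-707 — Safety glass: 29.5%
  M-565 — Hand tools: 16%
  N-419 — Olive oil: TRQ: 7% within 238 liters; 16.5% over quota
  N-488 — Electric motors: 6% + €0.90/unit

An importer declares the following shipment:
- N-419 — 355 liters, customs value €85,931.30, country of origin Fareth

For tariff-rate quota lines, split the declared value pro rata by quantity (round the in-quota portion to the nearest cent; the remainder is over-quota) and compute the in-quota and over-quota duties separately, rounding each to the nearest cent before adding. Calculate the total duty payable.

€8,705.69

Line 1 (N-419, Fareth, 355 liters, €85,931.30):
Code N-419 is under a tariff-rate quota (threshold 238 liters). In-quota: 238 liters at 7%; over-quota: 117 liters at 16.5%.
Pro-rata value split: in-quota = €85,931.30 × 238/355 = €57,610.28; over-quota = €85,931.30 − €57,610.28 = €28,321.02.
In-quota duty = €57,610.28 × 7% = €4,032.72. Over-quota duty = €28,321.02 × 16.5% = €4,672.97.
Line duty = €4,032.72 + €4,672.97 = €8,705.69.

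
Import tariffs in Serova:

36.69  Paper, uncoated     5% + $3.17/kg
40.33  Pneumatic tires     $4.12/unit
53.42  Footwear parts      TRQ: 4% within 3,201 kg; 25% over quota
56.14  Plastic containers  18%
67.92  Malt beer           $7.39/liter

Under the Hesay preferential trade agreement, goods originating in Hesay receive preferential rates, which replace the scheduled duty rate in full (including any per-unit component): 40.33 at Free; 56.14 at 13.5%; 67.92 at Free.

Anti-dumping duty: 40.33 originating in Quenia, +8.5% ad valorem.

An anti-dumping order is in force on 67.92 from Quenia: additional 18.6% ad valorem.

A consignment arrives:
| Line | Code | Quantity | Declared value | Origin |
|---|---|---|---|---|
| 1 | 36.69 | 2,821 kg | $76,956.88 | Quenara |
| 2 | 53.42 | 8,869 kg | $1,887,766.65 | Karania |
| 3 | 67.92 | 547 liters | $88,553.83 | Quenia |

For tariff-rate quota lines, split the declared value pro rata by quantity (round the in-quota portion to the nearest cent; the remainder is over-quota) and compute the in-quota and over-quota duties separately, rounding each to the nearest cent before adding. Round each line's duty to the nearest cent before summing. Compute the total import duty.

$362,165.51

Line 1 (36.69, Quenara, 2,821 kg, $76,956.88):
Base rate for 36.69 is 5% + $3.17/kg.
Duty = $76,956.88 × 5% + 2,821 × $3.17 = $12,790.41.
Line 2 (53.42, Karania, 8,869 kg, $1,887,766.65):
Code 53.42 is under a tariff-rate quota (threshold 3,201 kg). In-quota: 3,201 kg at 4%; over-quota: 5,668 kg at 25%.
Pro-rata value split: in-quota = $1,887,766.65 × 3,201/8,869 = $681,332.85; over-quota = $1,887,766.65 − $681,332.85 = $1,206,433.80.
In-quota duty = $681,332.85 × 4% = $27,253.31. Over-quota duty = $1,206,433.80 × 25% = $301,608.45.
Line duty = $27,253.31 + $301,608.45 = $328,861.76.
Line 3 (67.92, Quenia, 547 liters, $88,553.83):
Base rate for 67.92 is $7.39/liter.
67.92 has an FTA preferential rate, but origin Quenia is not Hesay; base rate stands.
Additional duty on 67.92 from Quenia: +18.6% ad valorem. Applied ad valorem rate = 18.6%.
Duty = $88,553.83 × 18.6% + 547 × $7.39 = $20,513.34.
Total = $12,790.41 + $328,861.76 + $20,513.34 = $362,165.51.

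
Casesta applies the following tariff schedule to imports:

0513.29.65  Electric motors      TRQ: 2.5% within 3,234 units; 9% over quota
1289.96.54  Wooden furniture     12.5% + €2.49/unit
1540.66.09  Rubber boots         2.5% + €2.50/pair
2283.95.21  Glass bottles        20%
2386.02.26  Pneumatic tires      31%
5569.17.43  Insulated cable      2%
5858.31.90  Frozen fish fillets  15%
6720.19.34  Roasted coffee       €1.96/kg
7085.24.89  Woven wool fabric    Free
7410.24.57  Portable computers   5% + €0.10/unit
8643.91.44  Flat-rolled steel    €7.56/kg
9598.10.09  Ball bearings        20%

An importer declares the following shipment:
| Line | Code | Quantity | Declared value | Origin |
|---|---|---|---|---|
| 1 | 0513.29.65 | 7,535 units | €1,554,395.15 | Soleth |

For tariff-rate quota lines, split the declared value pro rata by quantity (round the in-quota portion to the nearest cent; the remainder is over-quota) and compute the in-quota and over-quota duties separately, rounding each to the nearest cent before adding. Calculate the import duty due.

€96,531.35

Line 1 (0513.29.65, Soleth, 7,535 units, €1,554,395.15):
Code 0513.29.65 is under a tariff-rate quota (threshold 3,234 units). In-quota: 3,234 units at 2.5%; over-quota: 4,301 units at 9%.
Pro-rata value split: in-quota = €1,554,395.15 × 3,234/7,535 = €667,141.86; over-quota = €1,554,395.15 − €667,141.86 = €887,253.29.
In-quota duty = €667,141.86 × 2.5% = €16,678.55. Over-quota duty = €887,253.29 × 9% = €79,852.80.
Line duty = €16,678.55 + €79,852.80 = €96,531.35.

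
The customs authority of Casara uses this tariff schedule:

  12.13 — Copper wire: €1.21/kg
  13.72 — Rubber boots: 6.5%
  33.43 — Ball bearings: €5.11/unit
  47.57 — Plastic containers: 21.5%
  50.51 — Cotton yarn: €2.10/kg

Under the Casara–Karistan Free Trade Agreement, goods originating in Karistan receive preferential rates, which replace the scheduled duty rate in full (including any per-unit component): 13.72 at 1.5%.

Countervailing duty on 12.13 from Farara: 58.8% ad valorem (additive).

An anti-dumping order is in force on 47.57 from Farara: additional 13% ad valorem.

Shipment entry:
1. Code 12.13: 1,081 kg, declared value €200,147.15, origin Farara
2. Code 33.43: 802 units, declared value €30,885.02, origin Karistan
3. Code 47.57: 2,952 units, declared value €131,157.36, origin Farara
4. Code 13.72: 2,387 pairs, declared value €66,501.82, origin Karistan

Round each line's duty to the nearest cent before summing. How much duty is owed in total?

€169,339.57

Line 1 (12.13, Farara, 1,081 kg, €200,147.15):
Base rate for 12.13 is €1.21/kg.
Additional duty on 12.13 from Farara: +58.8% ad valorem. Applied ad valorem rate = 58.8%.
Duty = €200,147.15 × 58.8% + 1,081 × €1.21 = €118,994.53.
Line 2 (33.43, Karistan, 802 units, €30,885.02):
Base rate for 33.43 is €5.11/unit.
Origin Karistan is the FTA partner but 33.43 is not on the preference list; base rate stands.
Duty = 802 × €5.11 = €4,098.22.
Line 3 (47.57, Farara, 2,952 units, €131,157.36):
Base rate for 47.57 is 21.5%.
Additional duty on 47.57 from Farara: +13%. Applied ad valorem rate: 21.5% + 13% = 34.5%.
Duty = €131,157.36 × 34.5% = €45,249.29.
Line 4 (13.72, Karistan, 2,387 pairs, €66,501.82):
Base rate for 13.72 is 6.5%.
Origin Karistan qualifies under the Casara–Karistan agreement and 13.72 is covered: preferential rate 1.5% applies instead.
Duty = €66,501.82 × 1.5% = €997.53.
Total = €118,994.53 + €4,098.22 + €45,249.29 + €997.53 = €169,339.57.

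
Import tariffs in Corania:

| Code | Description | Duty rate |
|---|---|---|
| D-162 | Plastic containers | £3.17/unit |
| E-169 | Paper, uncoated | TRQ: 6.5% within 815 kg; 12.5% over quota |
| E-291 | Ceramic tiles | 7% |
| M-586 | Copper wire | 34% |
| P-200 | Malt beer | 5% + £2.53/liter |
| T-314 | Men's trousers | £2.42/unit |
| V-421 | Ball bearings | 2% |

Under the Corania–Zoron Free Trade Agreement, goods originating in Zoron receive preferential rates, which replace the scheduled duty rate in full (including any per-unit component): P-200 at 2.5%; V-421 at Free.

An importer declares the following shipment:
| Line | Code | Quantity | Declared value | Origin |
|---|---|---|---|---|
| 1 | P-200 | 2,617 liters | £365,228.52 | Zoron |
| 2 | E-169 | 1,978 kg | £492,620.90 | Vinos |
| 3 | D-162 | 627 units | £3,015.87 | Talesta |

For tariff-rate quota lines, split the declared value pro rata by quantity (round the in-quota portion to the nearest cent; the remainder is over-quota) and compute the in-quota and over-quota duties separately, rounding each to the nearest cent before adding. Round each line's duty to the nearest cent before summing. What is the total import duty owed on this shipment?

Line 1 (P-200, Zoron, 2,617 liters, £365,228.52):
Base rate for P-200 is 5% + £2.53/liter.
Origin Zoron qualifies under the Corania–Zoron agreement and P-200 is covered: preferential rate 2.5% applies instead.
Duty = £365,228.52 × 2.5% = £9,130.71.
Line 2 (E-169, Vinos, 1,978 kg, £492,620.90):
Code E-169 is under a tariff-rate quota (threshold 815 kg). In-quota: 815 kg at 6.5%; over-quota: 1,163 kg at 12.5%.
Pro-rata value split: in-quota = £492,620.90 × 815/1,978 = £202,975.75; over-quota = £492,620.90 − £202,975.75 = £289,645.15.
In-quota duty = £202,975.75 × 6.5% = £13,193.42. Over-quota duty = £289,645.15 × 12.5% = £36,205.64.
Line duty = £13,193.42 + £36,205.64 = £49,399.06.
Line 3 (D-162, Talesta, 627 units, £3,015.87):
Base rate for D-162 is £3.17/unit.
Duty = 627 × £3.17 = £1,987.59.
Total = £9,130.71 + £49,399.06 + £1,987.59 = £60,517.36.

£60,517.36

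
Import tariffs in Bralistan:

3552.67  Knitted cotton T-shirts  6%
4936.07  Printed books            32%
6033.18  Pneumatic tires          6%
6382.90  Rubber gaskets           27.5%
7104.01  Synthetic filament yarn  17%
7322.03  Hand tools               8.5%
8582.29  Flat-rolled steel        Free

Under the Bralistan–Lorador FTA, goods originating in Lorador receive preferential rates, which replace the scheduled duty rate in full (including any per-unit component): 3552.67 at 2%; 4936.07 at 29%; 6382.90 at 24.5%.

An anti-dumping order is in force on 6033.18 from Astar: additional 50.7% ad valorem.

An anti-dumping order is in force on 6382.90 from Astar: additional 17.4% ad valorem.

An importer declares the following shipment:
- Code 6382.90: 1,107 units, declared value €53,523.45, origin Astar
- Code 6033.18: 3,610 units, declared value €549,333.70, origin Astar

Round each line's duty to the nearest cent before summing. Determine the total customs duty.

€335,504.24

Line 1 (6382.90, Astar, 1,107 units, €53,523.45):
Base rate for 6382.90 is 27.5%.
6382.90 has an FTA preferential rate, but origin Astar is not Lorador; base rate stands.
Additional duty on 6382.90 from Astar: +17.4%. Applied ad valorem rate: 27.5% + 17.4% = 44.9%.
Duty = €53,523.45 × 44.9% = €24,032.03.
Line 2 (6033.18, Astar, 3,610 units, €549,333.70):
Base rate for 6033.18 is 6%.
Additional duty on 6033.18 from Astar: +50.7%. Applied ad valorem rate: 6% + 50.7% = 56.7%.
Duty = €549,333.70 × 56.7% = €311,472.21.
Total = €24,032.03 + €311,472.21 = €335,504.24.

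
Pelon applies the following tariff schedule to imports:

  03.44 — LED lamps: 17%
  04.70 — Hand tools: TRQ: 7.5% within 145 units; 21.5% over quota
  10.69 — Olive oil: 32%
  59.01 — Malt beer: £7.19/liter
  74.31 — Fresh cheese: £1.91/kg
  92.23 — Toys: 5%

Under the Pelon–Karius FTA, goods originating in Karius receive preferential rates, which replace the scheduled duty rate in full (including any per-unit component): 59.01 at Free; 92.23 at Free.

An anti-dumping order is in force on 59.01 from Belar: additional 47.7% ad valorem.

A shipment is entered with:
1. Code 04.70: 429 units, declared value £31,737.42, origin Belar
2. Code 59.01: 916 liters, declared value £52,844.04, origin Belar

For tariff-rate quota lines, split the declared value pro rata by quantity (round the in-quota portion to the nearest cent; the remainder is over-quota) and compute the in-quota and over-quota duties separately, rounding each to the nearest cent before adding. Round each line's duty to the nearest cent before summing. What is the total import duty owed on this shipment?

Line 1 (04.70, Belar, 429 units, £31,737.42):
Code 04.70 is under a tariff-rate quota (threshold 145 units). In-quota: 145 units at 7.5%; over-quota: 284 units at 21.5%.
Pro-rata value split: in-quota = £31,737.42 × 145/429 = £10,727.10; over-quota = £31,737.42 − £10,727.10 = £21,010.32.
In-quota duty = £10,727.10 × 7.5% = £804.53. Over-quota duty = £21,010.32 × 21.5% = £4,517.22.
Line duty = £804.53 + £4,517.22 = £5,321.75.
Line 2 (59.01, Belar, 916 liters, £52,844.04):
Base rate for 59.01 is £7.19/liter.
59.01 has an FTA preferential rate, but origin Belar is not Karius; base rate stands.
Additional duty on 59.01 from Belar: +47.7% ad valorem. Applied ad valorem rate = 47.7%.
Duty = £52,844.04 × 47.7% + 916 × £7.19 = £31,792.65.
Total = £5,321.75 + £31,792.65 = £37,114.40.

£37,114.40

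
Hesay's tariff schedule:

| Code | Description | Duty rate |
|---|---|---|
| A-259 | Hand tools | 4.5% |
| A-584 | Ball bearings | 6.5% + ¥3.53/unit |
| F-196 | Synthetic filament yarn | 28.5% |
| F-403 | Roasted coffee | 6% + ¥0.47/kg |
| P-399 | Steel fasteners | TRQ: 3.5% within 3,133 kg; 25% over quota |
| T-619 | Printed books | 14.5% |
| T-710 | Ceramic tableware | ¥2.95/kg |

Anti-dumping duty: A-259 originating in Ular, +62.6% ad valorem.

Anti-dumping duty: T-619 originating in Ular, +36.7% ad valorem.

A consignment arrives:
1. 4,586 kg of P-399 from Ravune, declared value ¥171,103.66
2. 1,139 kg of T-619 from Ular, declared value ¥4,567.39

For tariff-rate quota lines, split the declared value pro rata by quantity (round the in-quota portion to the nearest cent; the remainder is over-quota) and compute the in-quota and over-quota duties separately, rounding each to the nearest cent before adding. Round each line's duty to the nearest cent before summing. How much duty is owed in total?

¥19,982.59

Line 1 (P-399, Ravune, 4,586 kg, ¥171,103.66):
Code P-399 is under a tariff-rate quota (threshold 3,133 kg). In-quota: 3,133 kg at 3.5%; over-quota: 1,453 kg at 25%.
Pro-rata value split: in-quota = ¥171,103.66 × 3,133/4,586 = ¥116,892.23; over-quota = ¥171,103.66 − ¥116,892.23 = ¥54,211.43.
In-quota duty = ¥116,892.23 × 3.5% = ¥4,091.23. Over-quota duty = ¥54,211.43 × 25% = ¥13,552.86.
Line duty = ¥4,091.23 + ¥13,552.86 = ¥17,644.09.
Line 2 (T-619, Ular, 1,139 kg, ¥4,567.39):
Base rate for T-619 is 14.5%.
Additional duty on T-619 from Ular: +36.7%. Applied ad valorem rate: 14.5% + 36.7% = 51.2%.
Duty = ¥4,567.39 × 51.2% = ¥2,338.50.
Total = ¥17,644.09 + ¥2,338.50 = ¥19,982.59.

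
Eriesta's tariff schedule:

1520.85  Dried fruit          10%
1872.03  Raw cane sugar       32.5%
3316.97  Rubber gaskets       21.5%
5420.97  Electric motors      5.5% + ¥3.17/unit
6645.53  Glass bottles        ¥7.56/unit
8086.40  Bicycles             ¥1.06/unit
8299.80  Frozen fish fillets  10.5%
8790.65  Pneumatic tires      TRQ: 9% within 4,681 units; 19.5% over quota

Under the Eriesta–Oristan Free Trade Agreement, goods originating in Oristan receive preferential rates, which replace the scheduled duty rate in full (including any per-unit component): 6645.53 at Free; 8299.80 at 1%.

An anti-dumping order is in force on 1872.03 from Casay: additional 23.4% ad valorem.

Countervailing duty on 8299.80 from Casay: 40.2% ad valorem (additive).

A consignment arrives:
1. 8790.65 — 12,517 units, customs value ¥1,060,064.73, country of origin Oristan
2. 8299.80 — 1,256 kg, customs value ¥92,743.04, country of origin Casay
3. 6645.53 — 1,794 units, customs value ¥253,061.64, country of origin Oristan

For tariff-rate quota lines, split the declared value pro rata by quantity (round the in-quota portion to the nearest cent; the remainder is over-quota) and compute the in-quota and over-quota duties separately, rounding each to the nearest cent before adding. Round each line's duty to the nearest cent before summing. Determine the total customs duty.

¥212,107.78

Line 1 (8790.65, Oristan, 12,517 units, ¥1,060,064.73):
Code 8790.65 is under a tariff-rate quota (threshold 4,681 units). In-quota: 4,681 units at 9%; over-quota: 7,836 units at 19.5%.
Pro-rata value split: in-quota = ¥1,060,064.73 × 4,681/12,517 = ¥396,433.89; over-quota = ¥1,060,064.73 − ¥396,433.89 = ¥663,630.84.
In-quota duty = ¥396,433.89 × 9% = ¥35,679.05. Over-quota duty = ¥663,630.84 × 19.5% = ¥129,408.01.
Line duty = ¥35,679.05 + ¥129,408.01 = ¥165,087.06.
Line 2 (8299.80, Casay, 1,256 kg, ¥92,743.04):
Base rate for 8299.80 is 10.5%.
8299.80 has an FTA preferential rate, but origin Casay is not Oristan; base rate stands.
Additional duty on 8299.80 from Casay: +40.2%. Applied ad valorem rate: 10.5% + 40.2% = 50.7%.
Duty = ¥92,743.04 × 50.7% = ¥47,020.72.
Line 3 (6645.53, Oristan, 1,794 units, ¥253,061.64):
Base rate for 6645.53 is ¥7.56/unit.
Origin Oristan qualifies under the Eriesta–Oristan agreement and 6645.53 is covered: preferential rate Free applies instead.
Duty = ¥253,061.64 × 0% = ¥0.00.
Total = ¥165,087.06 + ¥47,020.72 + ¥0.00 = ¥212,107.78.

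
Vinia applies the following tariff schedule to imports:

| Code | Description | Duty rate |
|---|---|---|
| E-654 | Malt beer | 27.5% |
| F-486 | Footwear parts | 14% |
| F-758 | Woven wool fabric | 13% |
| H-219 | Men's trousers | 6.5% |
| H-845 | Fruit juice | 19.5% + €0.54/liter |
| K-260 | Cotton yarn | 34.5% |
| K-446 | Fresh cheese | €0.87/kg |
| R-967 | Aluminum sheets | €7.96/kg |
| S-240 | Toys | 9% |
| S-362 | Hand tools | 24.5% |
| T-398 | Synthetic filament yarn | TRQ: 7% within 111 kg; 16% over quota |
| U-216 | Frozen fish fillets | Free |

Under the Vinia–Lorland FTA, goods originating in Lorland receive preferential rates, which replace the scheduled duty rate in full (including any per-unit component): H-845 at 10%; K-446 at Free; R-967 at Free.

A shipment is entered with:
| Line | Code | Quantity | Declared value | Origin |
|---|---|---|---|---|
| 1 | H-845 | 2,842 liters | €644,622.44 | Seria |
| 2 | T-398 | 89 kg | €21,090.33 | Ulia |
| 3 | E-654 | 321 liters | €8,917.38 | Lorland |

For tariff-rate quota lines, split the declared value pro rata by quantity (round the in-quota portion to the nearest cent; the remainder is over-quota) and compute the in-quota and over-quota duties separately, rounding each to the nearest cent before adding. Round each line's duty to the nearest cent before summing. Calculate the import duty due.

€131,164.66

Line 1 (H-845, Seria, 2,842 liters, €644,622.44):
Base rate for H-845 is 19.5% + €0.54/liter.
H-845 has an FTA preferential rate, but origin Seria is not Lorland; base rate stands.
Duty = €644,622.44 × 19.5% + 2,842 × €0.54 = €127,236.06.
Line 2 (T-398, Ulia, 89 kg, €21,090.33):
Code T-398 is under a tariff-rate quota (threshold 111 kg). Quantity 89 kg is within the quota, so the in-quota rate 7% applies to the full value.
Duty = €21,090.33 × 7% = €1,476.32.
Line 3 (E-654, Lorland, 321 liters, €8,917.38):
Base rate for E-654 is 27.5%.
Origin Lorland is the FTA partner but E-654 is not on the preference list; base rate stands.
Duty = €8,917.38 × 27.5% = €2,452.28.
Total = €127,236.06 + €1,476.32 + €2,452.28 = €131,164.66.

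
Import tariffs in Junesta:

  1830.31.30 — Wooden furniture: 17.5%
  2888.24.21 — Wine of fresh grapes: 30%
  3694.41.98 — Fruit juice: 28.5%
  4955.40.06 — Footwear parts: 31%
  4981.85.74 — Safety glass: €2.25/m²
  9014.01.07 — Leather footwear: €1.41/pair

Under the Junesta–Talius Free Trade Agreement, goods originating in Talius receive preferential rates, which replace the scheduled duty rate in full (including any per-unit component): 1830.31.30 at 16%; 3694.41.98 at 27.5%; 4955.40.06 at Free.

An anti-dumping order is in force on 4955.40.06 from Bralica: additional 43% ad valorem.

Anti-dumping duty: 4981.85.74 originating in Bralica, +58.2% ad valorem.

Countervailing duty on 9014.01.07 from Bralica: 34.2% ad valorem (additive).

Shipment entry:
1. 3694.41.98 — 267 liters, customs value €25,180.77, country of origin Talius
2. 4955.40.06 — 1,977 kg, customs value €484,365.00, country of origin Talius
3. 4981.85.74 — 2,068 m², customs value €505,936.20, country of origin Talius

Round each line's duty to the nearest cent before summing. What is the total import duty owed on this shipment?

€11,577.71

Line 1 (3694.41.98, Talius, 267 liters, €25,180.77):
Base rate for 3694.41.98 is 28.5%.
Origin Talius qualifies under the Junesta–Talius agreement and 3694.41.98 is covered: preferential rate 27.5% applies instead.
Duty = €25,180.77 × 27.5% = €6,924.71.
Line 2 (4955.40.06, Talius, 1,977 kg, €484,365.00):
Base rate for 4955.40.06 is 31%.
Origin Talius qualifies under the Junesta–Talius agreement and 4955.40.06 is covered: preferential rate Free applies instead.
The additional-duty order on 4955.40.06 targets Bralica, not Talius; it does not apply.
Duty = €484,365.00 × 0% = €0.00.
Line 3 (4981.85.74, Talius, 2,068 m², €505,936.20):
Base rate for 4981.85.74 is €2.25/m².
Origin Talius is the FTA partner but 4981.85.74 is not on the preference list; base rate stands.
The additional-duty order on 4981.85.74 targets Bralica, not Talius; it does not apply.
Duty = 2,068 × €2.25 = €4,653.00.
Total = €6,924.71 + €0.00 + €4,653.00 = €11,577.71.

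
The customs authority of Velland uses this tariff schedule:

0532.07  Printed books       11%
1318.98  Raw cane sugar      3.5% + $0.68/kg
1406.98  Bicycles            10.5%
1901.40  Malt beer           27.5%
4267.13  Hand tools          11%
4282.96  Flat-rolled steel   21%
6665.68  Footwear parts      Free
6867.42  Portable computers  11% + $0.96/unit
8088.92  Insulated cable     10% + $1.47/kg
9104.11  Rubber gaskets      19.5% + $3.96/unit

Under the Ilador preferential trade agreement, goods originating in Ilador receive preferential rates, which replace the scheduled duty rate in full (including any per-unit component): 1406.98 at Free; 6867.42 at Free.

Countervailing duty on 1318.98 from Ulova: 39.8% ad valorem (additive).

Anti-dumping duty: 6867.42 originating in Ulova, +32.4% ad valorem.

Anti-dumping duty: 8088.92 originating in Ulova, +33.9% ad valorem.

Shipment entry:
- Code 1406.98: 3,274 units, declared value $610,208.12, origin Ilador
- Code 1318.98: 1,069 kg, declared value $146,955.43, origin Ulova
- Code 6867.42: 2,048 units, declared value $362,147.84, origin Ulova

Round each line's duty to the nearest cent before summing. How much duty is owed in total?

Line 1 (1406.98, Ilador, 3,274 units, $610,208.12):
Base rate for 1406.98 is 10.5%.
Origin Ilador qualifies under the Velland–Ilador agreement and 1406.98 is covered: preferential rate Free applies instead.
Duty = $610,208.12 × 0% = $0.00.
Line 2 (1318.98, Ulova, 1,069 kg, $146,955.43):
Base rate for 1318.98 is 3.5% + $0.68/kg.
Additional duty on 1318.98 from Ulova: +39.8%. Applied ad valorem rate: 3.5% + 39.8% = 43.3%.
Duty = $146,955.43 × 43.3% + 1,069 × $0.68 = $64,358.62.
Line 3 (6867.42, Ulova, 2,048 units, $362,147.84):
Base rate for 6867.42 is 11% + $0.96/unit.
6867.42 has an FTA preferential rate, but origin Ulova is not Ilador; base rate stands.
Additional duty on 6867.42 from Ulova: +32.4%. Applied ad valorem rate: 11% + 32.4% = 43.4%.
Duty = $362,147.84 × 43.4% + 2,048 × $0.96 = $159,138.24.
Total = $0.00 + $64,358.62 + $159,138.24 = $223,496.86.

$223,496.86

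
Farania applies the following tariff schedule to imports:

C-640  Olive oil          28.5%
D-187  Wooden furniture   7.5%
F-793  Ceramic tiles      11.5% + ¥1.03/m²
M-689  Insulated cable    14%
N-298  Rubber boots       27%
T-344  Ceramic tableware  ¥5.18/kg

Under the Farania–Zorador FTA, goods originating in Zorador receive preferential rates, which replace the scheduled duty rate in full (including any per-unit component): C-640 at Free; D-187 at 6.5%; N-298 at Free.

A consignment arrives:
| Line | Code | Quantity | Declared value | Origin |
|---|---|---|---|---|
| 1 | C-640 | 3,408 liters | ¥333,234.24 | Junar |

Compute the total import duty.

¥94,971.76

Line 1 (C-640, Junar, 3,408 liters, ¥333,234.24):
Base rate for C-640 is 28.5%.
C-640 has an FTA preferential rate, but origin Junar is not Zorador; base rate stands.
Duty = ¥333,234.24 × 28.5% = ¥94,971.76.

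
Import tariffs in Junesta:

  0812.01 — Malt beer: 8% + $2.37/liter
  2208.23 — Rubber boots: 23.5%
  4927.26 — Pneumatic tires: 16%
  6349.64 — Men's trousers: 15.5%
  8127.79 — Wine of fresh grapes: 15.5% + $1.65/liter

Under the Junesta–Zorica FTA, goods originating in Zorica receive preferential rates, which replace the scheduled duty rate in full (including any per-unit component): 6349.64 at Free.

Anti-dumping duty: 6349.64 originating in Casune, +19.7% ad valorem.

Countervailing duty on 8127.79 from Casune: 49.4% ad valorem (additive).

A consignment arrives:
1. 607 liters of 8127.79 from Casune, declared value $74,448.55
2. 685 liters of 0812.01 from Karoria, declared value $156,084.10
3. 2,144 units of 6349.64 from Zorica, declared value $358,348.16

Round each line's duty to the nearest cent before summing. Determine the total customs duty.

$63,428.84

Line 1 (8127.79, Casune, 607 liters, $74,448.55):
Base rate for 8127.79 is 15.5% + $1.65/liter.
Additional duty on 8127.79 from Casune: +49.4%. Applied ad valorem rate: 15.5% + 49.4% = 64.9%.
Duty = $74,448.55 × 64.9% + 607 × $1.65 = $49,318.66.
Line 2 (0812.01, Karoria, 685 liters, $156,084.10):
Base rate for 0812.01 is 8% + $2.37/liter.
Duty = $156,084.10 × 8% + 685 × $2.37 = $14,110.18.
Line 3 (6349.64, Zorica, 2,144 units, $358,348.16):
Base rate for 6349.64 is 15.5%.
Origin Zorica qualifies under the Junesta–Zorica agreement and 6349.64 is covered: preferential rate Free applies instead.
The additional-duty order on 6349.64 targets Casune, not Zorica; it does not apply.
Duty = $358,348.16 × 0% = $0.00.
Total = $49,318.66 + $14,110.18 + $0.00 = $63,428.84.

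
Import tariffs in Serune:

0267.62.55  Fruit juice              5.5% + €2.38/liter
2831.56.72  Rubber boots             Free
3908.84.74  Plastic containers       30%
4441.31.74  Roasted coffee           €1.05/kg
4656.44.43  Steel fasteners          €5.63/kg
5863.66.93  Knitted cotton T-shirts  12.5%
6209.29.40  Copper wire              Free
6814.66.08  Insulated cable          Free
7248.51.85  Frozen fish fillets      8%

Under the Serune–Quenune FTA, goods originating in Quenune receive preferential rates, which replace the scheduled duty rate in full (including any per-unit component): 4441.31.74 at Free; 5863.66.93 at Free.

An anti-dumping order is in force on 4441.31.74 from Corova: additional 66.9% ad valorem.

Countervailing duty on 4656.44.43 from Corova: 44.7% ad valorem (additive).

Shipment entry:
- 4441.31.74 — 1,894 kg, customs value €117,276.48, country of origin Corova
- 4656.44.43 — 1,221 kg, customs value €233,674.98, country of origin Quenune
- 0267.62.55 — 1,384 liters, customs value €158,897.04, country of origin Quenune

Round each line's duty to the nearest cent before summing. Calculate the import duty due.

Line 1 (4441.31.74, Corova, 1,894 kg, €117,276.48):
Base rate for 4441.31.74 is €1.05/kg.
4441.31.74 has an FTA preferential rate, but origin Corova is not Quenune; base rate stands.
Additional duty on 4441.31.74 from Corova: +66.9% ad valorem. Applied ad valorem rate = 66.9%.
Duty = €117,276.48 × 66.9% + 1,894 × €1.05 = €80,446.67.
Line 2 (4656.44.43, Quenune, 1,221 kg, €233,674.98):
Base rate for 4656.44.43 is €5.63/kg.
Origin Quenune is the FTA partner but 4656.44.43 is not on the preference list; base rate stands.
The additional-duty order on 4656.44.43 targets Corova, not Quenune; it does not apply.
Duty = 1,221 × €5.63 = €6,874.23.
Line 3 (0267.62.55, Quenune, 1,384 liters, €158,897.04):
Base rate for 0267.62.55 is 5.5% + €2.38/liter.
Origin Quenune is the FTA partner but 0267.62.55 is not on the preference list; base rate stands.
Duty = €158,897.04 × 5.5% + 1,384 × €2.38 = €12,033.26.
Total = €80,446.67 + €6,874.23 + €12,033.26 = €99,354.16.

€99,354.16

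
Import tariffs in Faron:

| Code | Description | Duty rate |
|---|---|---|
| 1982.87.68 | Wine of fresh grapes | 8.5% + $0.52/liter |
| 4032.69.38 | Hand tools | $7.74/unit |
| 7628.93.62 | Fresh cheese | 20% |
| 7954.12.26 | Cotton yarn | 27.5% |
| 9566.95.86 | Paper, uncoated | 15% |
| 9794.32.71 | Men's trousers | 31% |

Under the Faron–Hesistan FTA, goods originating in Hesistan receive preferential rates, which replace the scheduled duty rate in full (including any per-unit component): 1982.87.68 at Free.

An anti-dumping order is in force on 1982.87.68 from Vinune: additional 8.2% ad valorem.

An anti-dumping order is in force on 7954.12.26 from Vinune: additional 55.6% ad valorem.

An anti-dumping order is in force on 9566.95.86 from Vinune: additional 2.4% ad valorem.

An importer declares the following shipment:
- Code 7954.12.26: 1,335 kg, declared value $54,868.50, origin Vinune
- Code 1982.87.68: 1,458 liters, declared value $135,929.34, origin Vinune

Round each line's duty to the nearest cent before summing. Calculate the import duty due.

Line 1 (7954.12.26, Vinune, 1,335 kg, $54,868.50):
Base rate for 7954.12.26 is 27.5%.
Additional duty on 7954.12.26 from Vinune: +55.6%. Applied ad valorem rate: 27.5% + 55.6% = 83.1%.
Duty = $54,868.50 × 83.1% = $45,595.72.
Line 2 (1982.87.68, Vinune, 1,458 liters, $135,929.34):
Base rate for 1982.87.68 is 8.5% + $0.52/liter.
1982.87.68 has an FTA preferential rate, but origin Vinune is not Hesistan; base rate stands.
Additional duty on 1982.87.68 from Vinune: +8.2%. Applied ad valorem rate: 8.5% + 8.2% = 16.7%.
Duty = $135,929.34 × 16.7% + 1,458 × $0.52 = $23,458.36.
Total = $45,595.72 + $23,458.36 = $69,054.08.

$69,054.08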